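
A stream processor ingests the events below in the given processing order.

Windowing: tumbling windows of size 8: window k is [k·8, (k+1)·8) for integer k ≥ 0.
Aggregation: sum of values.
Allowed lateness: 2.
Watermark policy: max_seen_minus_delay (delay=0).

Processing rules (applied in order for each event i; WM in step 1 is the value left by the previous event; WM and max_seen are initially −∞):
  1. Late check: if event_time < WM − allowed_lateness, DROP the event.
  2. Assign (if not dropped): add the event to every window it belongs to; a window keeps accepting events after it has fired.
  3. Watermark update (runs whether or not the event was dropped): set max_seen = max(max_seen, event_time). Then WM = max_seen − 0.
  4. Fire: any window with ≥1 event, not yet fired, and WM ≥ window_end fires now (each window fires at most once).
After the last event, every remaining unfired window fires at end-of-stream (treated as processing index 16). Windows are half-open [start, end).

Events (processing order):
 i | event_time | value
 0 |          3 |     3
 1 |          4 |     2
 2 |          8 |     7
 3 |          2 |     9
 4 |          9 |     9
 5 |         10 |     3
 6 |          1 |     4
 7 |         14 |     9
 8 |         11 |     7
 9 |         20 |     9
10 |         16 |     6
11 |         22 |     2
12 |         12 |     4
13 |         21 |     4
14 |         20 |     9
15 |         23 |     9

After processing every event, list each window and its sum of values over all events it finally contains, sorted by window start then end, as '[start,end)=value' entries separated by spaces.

[0,8)=5 [8,16)=28 [16,24)=33

i=0 t=3 v=3: → [0,8); WM=3
i=1 t=4 v=2: → [0,8); WM=4
i=2 t=8 v=7: → [8,16); WM=8; [0,8) fires=5
i=3 t=2 v=9: DROP (t<8-2); WM=8
i=4 t=9 v=9: → [8,16); WM=9
i=5 t=10 v=3: → [8,16); WM=10
i=6 t=1 v=4: DROP (t<10-2); WM=10
i=7 t=14 v=9: → [8,16); WM=14
i=8 t=11 v=7: DROP (t<14-2); WM=14
i=9 t=20 v=9: → [16,24); WM=20; [8,16) fires=28
i=10 t=16 v=6: DROP (t<20-2); WM=20
i=11 t=22 v=2: → [16,24); WM=22
i=12 t=12 v=4: DROP (t<22-2); WM=22
i=13 t=21 v=4: → [16,24); WM=22
i=14 t=20 v=9: → [16,24); WM=22
i=15 t=23 v=9: → [16,24); WM=23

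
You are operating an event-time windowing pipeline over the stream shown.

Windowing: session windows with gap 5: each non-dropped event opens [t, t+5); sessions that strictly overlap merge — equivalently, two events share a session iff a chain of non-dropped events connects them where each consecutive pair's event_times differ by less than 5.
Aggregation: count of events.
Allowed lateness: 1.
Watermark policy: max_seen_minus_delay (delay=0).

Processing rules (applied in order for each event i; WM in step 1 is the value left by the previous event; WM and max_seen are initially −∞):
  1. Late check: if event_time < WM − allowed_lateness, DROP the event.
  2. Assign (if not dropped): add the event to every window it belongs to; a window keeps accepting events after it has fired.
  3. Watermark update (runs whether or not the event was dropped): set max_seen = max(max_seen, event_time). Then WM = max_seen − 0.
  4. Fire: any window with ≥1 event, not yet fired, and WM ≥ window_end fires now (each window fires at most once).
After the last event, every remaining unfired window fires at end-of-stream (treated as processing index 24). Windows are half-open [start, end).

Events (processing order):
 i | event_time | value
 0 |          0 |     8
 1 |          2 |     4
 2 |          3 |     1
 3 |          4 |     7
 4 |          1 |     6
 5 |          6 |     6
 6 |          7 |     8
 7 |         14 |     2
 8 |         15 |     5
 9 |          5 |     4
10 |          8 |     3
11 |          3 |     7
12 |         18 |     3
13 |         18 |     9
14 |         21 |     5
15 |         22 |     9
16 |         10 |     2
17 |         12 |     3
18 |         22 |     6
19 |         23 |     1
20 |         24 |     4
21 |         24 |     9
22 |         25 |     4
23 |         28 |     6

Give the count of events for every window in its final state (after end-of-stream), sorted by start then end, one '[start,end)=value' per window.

[0,12)=6 [14,33)=12

i=0 t=0 v=8: → [0,5); WM=0
i=1 t=2 v=4: → [0,7); WM=2
i=2 t=3 v=1: → [0,8); WM=3
i=3 t=4 v=7: → [0,9); WM=4
i=4 t=1 v=6: DROP (t<4-1); WM=4
i=5 t=6 v=6: → [0,11); WM=6
i=6 t=7 v=8: → [0,12); WM=7
i=7 t=14 v=2: → [14,19); WM=14
i=8 t=15 v=5: → [14,20); WM=15
i=9 t=5 v=4: DROP (t<15-1); WM=15
i=10 t=8 v=3: DROP (t<15-1); WM=15
i=11 t=3 v=7: DROP (t<15-1); WM=15
i=12 t=18 v=3: → [14,23); WM=18
i=13 t=18 v=9: → [14,23); WM=18
i=14 t=21 v=5: → [14,26); WM=21
i=15 t=22 v=9: → [14,27); WM=22
i=16 t=10 v=2: DROP (t<22-1); WM=22
i=17 t=12 v=3: DROP (t<22-1); WM=22
i=18 t=22 v=6: → [14,27); WM=22
i=19 t=23 v=1: → [14,28); WM=23
i=20 t=24 v=4: → [14,29); WM=24
i=21 t=24 v=9: → [14,29); WM=24
i=22 t=25 v=4: → [14,30); WM=25
i=23 t=28 v=6: → [14,33); WM=28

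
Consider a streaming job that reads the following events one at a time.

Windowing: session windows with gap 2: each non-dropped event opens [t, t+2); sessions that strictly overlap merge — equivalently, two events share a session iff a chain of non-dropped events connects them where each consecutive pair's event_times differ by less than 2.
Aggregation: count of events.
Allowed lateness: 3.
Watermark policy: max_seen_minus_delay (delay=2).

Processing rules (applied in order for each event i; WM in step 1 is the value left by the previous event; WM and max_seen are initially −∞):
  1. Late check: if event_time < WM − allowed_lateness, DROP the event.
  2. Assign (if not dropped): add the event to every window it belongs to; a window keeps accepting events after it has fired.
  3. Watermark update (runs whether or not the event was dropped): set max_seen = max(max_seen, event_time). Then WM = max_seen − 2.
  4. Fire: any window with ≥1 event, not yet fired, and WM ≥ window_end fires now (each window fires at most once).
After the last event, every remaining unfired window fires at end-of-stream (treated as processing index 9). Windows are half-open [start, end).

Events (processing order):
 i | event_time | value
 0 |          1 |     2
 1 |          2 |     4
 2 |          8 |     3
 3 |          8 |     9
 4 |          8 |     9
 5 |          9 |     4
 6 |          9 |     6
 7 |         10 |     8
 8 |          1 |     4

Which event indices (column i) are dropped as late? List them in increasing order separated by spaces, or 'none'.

8

i=0 t=1 v=2: → [1,3); WM=-1
i=1 t=2 v=4: → [1,4); WM=0
i=2 t=8 v=3: → [8,10); WM=6
i=3 t=8 v=9: → [8,10); WM=6
i=4 t=8 v=9: → [8,10); WM=6
i=5 t=9 v=4: → [8,11); WM=7
i=6 t=9 v=6: → [8,11); WM=7
i=7 t=10 v=8: → [8,12); WM=8
i=8 t=1 v=4: DROP (t<8-3); WM=8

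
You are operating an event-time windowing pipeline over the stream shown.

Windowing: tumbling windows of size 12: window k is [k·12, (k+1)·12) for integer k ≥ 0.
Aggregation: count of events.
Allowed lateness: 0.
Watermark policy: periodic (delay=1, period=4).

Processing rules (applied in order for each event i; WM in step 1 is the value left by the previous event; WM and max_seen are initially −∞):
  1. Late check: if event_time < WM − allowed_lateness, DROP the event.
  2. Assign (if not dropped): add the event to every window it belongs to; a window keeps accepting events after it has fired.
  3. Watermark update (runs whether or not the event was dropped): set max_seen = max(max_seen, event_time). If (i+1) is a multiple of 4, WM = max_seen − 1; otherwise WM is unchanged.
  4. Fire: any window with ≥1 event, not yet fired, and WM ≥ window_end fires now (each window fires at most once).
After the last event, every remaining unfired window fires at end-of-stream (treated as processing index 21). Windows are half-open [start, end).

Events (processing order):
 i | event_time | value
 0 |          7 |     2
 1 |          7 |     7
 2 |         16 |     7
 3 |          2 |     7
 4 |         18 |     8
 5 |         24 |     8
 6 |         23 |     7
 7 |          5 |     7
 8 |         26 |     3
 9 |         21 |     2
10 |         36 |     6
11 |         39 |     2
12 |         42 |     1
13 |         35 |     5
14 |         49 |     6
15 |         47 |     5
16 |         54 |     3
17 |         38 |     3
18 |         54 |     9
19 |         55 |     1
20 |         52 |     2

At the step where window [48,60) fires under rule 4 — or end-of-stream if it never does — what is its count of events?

4

i=0 t=7 v=2: → [0,12); WM=−∞
i=1 t=7 v=7: → [0,12); WM=−∞
i=2 t=16 v=7: → [12,24); WM=−∞
i=3 t=2 v=7: → [0,12); WM=15; [0,12) fires=3
i=4 t=18 v=8: → [12,24); WM=15
i=5 t=24 v=8: → [24,36); WM=15
i=6 t=23 v=7: → [12,24); WM=15
i=7 t=5 v=7: DROP (t<15-0); WM=23
i=8 t=26 v=3: → [24,36); WM=23
i=9 t=21 v=2: DROP (t<23-0); WM=23
i=10 t=36 v=6: → [36,48); WM=23
i=11 t=39 v=2: → [36,48); WM=38; [12,24) fires=3 [24,36) fires=2
i=12 t=42 v=1: → [36,48); WM=38
i=13 t=35 v=5: DROP (t<38-0); WM=38
i=14 t=49 v=6: → [48,60); WM=38
i=15 t=47 v=5: → [36,48); WM=48; [36,48) fires=4
i=16 t=54 v=3: → [48,60); WM=48
i=17 t=38 v=3: DROP (t<48-0); WM=48
i=18 t=54 v=9: → [48,60); WM=48
i=19 t=55 v=1: → [48,60); WM=54
i=20 t=52 v=2: DROP (t<54-0); WM=54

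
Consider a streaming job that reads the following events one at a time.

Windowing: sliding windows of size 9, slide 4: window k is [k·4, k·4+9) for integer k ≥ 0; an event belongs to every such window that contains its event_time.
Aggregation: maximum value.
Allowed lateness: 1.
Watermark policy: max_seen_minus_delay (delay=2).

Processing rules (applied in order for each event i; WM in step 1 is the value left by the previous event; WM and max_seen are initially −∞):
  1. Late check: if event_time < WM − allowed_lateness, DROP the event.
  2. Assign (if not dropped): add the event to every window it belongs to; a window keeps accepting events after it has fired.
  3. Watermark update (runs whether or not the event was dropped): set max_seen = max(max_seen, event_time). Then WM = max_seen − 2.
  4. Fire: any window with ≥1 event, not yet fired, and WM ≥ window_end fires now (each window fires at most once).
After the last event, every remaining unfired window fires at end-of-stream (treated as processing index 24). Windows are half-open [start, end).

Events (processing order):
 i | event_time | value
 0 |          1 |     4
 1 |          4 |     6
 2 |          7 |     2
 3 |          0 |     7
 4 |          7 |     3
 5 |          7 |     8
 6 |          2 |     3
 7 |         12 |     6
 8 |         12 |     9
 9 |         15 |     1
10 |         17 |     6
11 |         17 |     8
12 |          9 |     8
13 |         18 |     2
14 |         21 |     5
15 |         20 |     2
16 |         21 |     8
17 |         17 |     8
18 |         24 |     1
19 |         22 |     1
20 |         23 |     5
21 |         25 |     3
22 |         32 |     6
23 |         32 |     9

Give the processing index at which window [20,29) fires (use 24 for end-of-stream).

i=0 t=1 v=4: → [0,9); WM=-1
i=1 t=4 v=6: → [4,13),[0,9); WM=2
i=2 t=7 v=2: → [4,13),[0,9); WM=5
i=3 t=0 v=7: DROP (t<5-1); WM=5
i=4 t=7 v=3: → [4,13),[0,9); WM=5
i=5 t=7 v=8: → [4,13),[0,9); WM=5
i=6 t=2 v=3: DROP (t<5-1); WM=5
i=7 t=12 v=6: → [12,21),[8,17),[4,13); WM=10; [0,9) fires=8
i=8 t=12 v=9: → [12,21),[8,17),[4,13); WM=10
i=9 t=15 v=1: → [12,21),[8,17); WM=13; [4,13) fires=9
i=10 t=17 v=6: → [16,25),[12,21); WM=15
i=11 t=17 v=8: → [16,25),[12,21); WM=15
i=12 t=9 v=8: DROP (t<15-1); WM=15
i=13 t=18 v=2: → [16,25),[12,21); WM=16
i=14 t=21 v=5: → [20,29),[16,25); WM=19; [8,17) fires=9
i=15 t=20 v=2: → [20,29),[16,25),[12,21); WM=19
i=16 t=21 v=8: → [20,29),[16,25); WM=19
i=17 t=17 v=8: DROP (t<19-1); WM=19
i=18 t=24 v=1: → [24,33),[20,29),[16,25); WM=22; [12,21) fires=9
i=19 t=22 v=1: → [20,29),[16,25); WM=22
i=20 t=23 v=5: → [20,29),[16,25); WM=22
i=21 t=25 v=3: → [24,33),[20,29); WM=23
i=22 t=32 v=6: → [32,41),[28,37),[24,33); WM=30; [16,25) fires=8 [20,29) fires=8
i=23 t=32 v=9: → [32,41),[28,37),[24,33); WM=30

22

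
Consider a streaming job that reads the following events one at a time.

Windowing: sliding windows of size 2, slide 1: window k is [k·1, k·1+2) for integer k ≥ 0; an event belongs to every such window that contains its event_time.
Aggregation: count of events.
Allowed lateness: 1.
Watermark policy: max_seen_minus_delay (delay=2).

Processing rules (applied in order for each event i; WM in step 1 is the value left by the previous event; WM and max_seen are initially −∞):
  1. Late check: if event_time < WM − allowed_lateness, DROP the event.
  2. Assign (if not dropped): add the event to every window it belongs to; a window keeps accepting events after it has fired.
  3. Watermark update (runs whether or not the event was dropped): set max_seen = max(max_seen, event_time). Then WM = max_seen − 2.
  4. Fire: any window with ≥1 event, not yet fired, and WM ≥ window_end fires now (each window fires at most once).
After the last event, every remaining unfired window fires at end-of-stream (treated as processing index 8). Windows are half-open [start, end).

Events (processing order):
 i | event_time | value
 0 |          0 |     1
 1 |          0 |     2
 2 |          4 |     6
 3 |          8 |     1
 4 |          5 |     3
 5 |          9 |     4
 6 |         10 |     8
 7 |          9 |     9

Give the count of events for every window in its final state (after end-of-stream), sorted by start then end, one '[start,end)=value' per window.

i=0 t=0 v=1: → [0,2); WM=-2
i=1 t=0 v=2: → [0,2); WM=-2
i=2 t=4 v=6: → [4,6),[3,5); WM=2; [0,2) fires=2
i=3 t=8 v=1: → [8,10),[7,9); WM=6; [3,5) fires=1 [4,6) fires=1
i=4 t=5 v=3: → [5,7),[4,6); WM=6
i=5 t=9 v=4: → [9,11),[8,10); WM=7; [5,7) fires=1
i=6 t=10 v=8: → [10,12),[9,11); WM=8
i=7 t=9 v=9: → [9,11),[8,10); WM=8

[0,2)=2 [3,5)=1 [4,6)=2 [5,7)=1 [7,9)=1 [8,10)=3 [9,11)=3 [10,12)=1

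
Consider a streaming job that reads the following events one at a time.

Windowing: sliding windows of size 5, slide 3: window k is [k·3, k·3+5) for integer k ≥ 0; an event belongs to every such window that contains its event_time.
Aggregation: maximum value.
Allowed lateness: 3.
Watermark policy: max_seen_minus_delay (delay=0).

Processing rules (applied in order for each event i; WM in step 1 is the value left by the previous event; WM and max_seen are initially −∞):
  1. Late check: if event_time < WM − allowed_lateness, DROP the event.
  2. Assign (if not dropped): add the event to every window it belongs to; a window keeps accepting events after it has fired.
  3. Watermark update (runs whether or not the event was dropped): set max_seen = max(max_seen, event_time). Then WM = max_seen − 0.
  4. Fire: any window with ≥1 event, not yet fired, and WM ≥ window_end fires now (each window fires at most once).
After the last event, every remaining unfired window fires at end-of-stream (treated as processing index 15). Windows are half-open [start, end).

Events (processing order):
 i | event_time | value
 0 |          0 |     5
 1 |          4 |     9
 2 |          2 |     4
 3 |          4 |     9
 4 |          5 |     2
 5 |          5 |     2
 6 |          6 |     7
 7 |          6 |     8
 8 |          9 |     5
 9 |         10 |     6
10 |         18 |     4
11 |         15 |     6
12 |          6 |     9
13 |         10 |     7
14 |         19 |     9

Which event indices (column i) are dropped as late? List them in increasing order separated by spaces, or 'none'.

12 13

i=0 t=0 v=5: → [0,5); WM=0
i=1 t=4 v=9: → [3,8),[0,5); WM=4
i=2 t=2 v=4: → [0,5); WM=4
i=3 t=4 v=9: → [3,8),[0,5); WM=4
i=4 t=5 v=2: → [3,8); WM=5; [0,5) fires=9
i=5 t=5 v=2: → [3,8); WM=5
i=6 t=6 v=7: → [6,11),[3,8); WM=6
i=7 t=6 v=8: → [6,11),[3,8); WM=6
i=8 t=9 v=5: → [9,14),[6,11); WM=9; [3,8) fires=9
i=9 t=10 v=6: → [9,14),[6,11); WM=10
i=10 t=18 v=4: → [18,23),[15,20); WM=18; [6,11) fires=8 [9,14) fires=6
i=11 t=15 v=6: → [15,20),[12,17); WM=18; [12,17) fires=6
i=12 t=6 v=9: DROP (t<18-3); WM=18
i=13 t=10 v=7: DROP (t<18-3); WM=18
i=14 t=19 v=9: → [18,23),[15,20); WM=19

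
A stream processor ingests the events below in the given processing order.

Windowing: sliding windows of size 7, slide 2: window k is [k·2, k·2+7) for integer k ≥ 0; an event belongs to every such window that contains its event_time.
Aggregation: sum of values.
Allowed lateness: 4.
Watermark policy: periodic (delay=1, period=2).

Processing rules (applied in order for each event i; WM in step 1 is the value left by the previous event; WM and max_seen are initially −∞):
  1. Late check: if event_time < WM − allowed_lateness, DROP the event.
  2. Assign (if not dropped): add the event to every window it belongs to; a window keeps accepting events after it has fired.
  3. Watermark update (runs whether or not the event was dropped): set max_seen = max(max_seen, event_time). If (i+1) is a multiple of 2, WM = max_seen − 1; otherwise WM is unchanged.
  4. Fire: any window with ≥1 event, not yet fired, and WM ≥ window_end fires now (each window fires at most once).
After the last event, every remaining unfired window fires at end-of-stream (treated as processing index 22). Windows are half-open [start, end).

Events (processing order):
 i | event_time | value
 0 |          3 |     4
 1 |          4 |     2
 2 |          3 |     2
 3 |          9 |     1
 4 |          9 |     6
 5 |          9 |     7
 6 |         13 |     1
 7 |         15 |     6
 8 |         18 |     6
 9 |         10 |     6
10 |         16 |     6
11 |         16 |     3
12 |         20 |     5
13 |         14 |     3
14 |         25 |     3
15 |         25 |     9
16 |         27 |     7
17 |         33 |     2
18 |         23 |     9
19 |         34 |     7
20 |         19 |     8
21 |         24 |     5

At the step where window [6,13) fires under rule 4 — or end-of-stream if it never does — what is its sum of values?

14

i=0 t=3 v=4: → [2,9),[0,7); WM=−∞
i=1 t=4 v=2: → [4,11),[2,9),[0,7); WM=3
i=2 t=3 v=2: → [2,9),[0,7); WM=3
i=3 t=9 v=1: → [8,15),[6,13),[4,11); WM=8; [0,7) fires=8
i=4 t=9 v=6: → [8,15),[6,13),[4,11); WM=8
i=5 t=9 v=7: → [8,15),[6,13),[4,11); WM=8
i=6 t=13 v=1: → [12,19),[10,17),[8,15); WM=8
i=7 t=15 v=6: → [14,21),[12,19),[10,17); WM=14; [2,9) fires=8 [4,11) fires=16 [6,13) fires=14
i=8 t=18 v=6: → [18,25),[16,23),[14,21),[12,19); WM=14
i=9 t=10 v=6: → [10,17),[8,15),[6,13),[4,11); WM=17; [8,15) fires=21 [10,17) fires=13
i=10 t=16 v=6: → [16,23),[14,21),[12,19),[10,17); WM=17
i=11 t=16 v=3: → [16,23),[14,21),[12,19),[10,17); WM=17
i=12 t=20 v=5: → [20,27),[18,25),[16,23),[14,21); WM=17
i=13 t=14 v=3: → [14,21),[12,19),[10,17),[8,15); WM=19; [12,19) fires=25
i=14 t=25 v=3: → [24,31),[22,29),[20,27); WM=19
i=15 t=25 v=9: → [24,31),[22,29),[20,27); WM=24; [14,21) fires=29 [16,23) fires=20
i=16 t=27 v=7: → [26,33),[24,31),[22,29); WM=24
i=17 t=33 v=2: → [32,39),[30,37),[28,35); WM=32; [18,25) fires=11 [20,27) fires=17 [22,29) fires=19 [24,31) fires=19
i=18 t=23 v=9: DROP (t<32-4); WM=32
i=19 t=34 v=7: → [34,41),[32,39),[30,37),[28,35); WM=33; [26,33) fires=7
i=20 t=19 v=8: DROP (t<33-4); WM=33
i=21 t=24 v=5: DROP (t<33-4); WM=33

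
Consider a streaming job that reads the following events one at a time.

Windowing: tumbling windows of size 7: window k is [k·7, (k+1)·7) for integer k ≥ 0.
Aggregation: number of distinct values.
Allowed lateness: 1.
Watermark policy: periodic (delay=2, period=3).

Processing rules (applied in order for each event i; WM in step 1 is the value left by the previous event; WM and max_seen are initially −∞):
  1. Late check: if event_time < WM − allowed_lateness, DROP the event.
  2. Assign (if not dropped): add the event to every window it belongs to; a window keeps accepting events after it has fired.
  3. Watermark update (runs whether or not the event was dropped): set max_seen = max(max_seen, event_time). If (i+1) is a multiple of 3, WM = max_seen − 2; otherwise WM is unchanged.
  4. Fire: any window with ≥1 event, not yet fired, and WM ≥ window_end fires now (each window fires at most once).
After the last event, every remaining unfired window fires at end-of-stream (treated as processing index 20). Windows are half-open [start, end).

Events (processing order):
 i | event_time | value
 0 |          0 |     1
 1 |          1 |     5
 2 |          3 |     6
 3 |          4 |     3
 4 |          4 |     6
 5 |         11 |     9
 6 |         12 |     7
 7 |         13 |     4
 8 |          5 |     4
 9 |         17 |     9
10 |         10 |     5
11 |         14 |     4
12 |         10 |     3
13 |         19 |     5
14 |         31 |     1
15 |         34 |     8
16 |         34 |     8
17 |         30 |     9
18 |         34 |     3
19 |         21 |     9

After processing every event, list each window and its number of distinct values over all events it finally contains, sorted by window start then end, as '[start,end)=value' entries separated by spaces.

[0,7)=4 [7,14)=4 [14,21)=3 [28,35)=4

i=0 t=0 v=1: → [0,7); WM=−∞
i=1 t=1 v=5: → [0,7); WM=−∞
i=2 t=3 v=6: → [0,7); WM=1
i=3 t=4 v=3: → [0,7); WM=1
i=4 t=4 v=6: → [0,7); WM=1
i=5 t=11 v=9: → [7,14); WM=9; [0,7) fires=4
i=6 t=12 v=7: → [7,14); WM=9
i=7 t=13 v=4: → [7,14); WM=9
i=8 t=5 v=4: DROP (t<9-1); WM=11
i=9 t=17 v=9: → [14,21); WM=11
i=10 t=10 v=5: → [7,14); WM=11
i=11 t=14 v=4: → [14,21); WM=15; [7,14) fires=4
i=12 t=10 v=3: DROP (t<15-1); WM=15
i=13 t=19 v=5: → [14,21); WM=15
i=14 t=31 v=1: → [28,35); WM=29; [14,21) fires=3
i=15 t=34 v=8: → [28,35); WM=29
i=16 t=34 v=8: → [28,35); WM=29
i=17 t=30 v=9: → [28,35); WM=32
i=18 t=34 v=3: → [28,35); WM=32
i=19 t=21 v=9: DROP (t<32-1); WM=32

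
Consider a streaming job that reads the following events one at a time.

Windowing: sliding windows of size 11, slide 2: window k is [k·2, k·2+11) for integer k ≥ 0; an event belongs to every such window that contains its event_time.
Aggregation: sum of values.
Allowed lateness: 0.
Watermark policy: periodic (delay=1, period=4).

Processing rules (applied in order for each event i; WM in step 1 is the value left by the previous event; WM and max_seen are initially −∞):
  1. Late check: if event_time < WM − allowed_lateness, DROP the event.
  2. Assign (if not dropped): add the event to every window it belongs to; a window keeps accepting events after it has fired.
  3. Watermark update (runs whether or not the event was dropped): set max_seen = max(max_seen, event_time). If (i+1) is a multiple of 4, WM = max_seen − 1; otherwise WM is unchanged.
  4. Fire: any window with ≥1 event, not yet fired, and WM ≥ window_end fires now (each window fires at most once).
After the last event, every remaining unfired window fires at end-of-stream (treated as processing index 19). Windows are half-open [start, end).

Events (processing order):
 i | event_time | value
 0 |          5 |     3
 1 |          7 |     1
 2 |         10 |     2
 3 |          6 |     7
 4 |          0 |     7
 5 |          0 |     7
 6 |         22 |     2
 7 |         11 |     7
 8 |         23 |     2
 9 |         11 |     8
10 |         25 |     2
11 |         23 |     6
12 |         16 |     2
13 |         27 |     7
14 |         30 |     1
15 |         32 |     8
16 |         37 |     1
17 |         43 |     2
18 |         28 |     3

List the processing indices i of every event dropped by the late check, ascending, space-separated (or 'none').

4 5 9 12 18

i=0 t=5 v=3: → [4,15),[2,13),[0,11); WM=−∞
i=1 t=7 v=1: → [6,17),[4,15),[2,13),[0,11); WM=−∞
i=2 t=10 v=2: → [10,21),[8,19),[6,17),[4,15),[2,13),[0,11); WM=−∞
i=3 t=6 v=7: → [6,17),[4,15),[2,13),[0,11); WM=9
i=4 t=0 v=7: DROP (t<9-0); WM=9
i=5 t=0 v=7: DROP (t<9-0); WM=9
i=6 t=22 v=2: → [22,33),[20,31),[18,29),[16,27),[14,25),[12,23); WM=9
i=7 t=11 v=7: → [10,21),[8,19),[6,17),[4,15),[2,13); WM=21; [0,11) fires=13 [2,13) fires=20 [4,15) fires=20 [6,17) fires=17 [8,19) fires=9 [10,21) fires=9
i=8 t=23 v=2: → [22,33),[20,31),[18,29),[16,27),[14,25); WM=21
i=9 t=11 v=8: DROP (t<21-0); WM=21
i=10 t=25 v=2: → [24,35),[22,33),[20,31),[18,29),[16,27); WM=21
i=11 t=23 v=6: → [22,33),[20,31),[18,29),[16,27),[14,25); WM=24; [12,23) fires=2
i=12 t=16 v=2: DROP (t<24-0); WM=24
i=13 t=27 v=7: → [26,37),[24,35),[22,33),[20,31),[18,29); WM=24
i=14 t=30 v=1: → [30,41),[28,39),[26,37),[24,35),[22,33),[20,31); WM=24
i=15 t=32 v=8: → [32,43),[30,41),[28,39),[26,37),[24,35),[22,33); WM=31; [14,25) fires=10 [16,27) fires=12 [18,29) fires=19 [20,31) fires=20
i=16 t=37 v=1: → [36,47),[34,45),[32,43),[30,41),[28,39); WM=31
i=17 t=43 v=2: → [42,53),[40,51),[38,49),[36,47),[34,45); WM=31
i=18 t=28 v=3: DROP (t<31-0); WM=31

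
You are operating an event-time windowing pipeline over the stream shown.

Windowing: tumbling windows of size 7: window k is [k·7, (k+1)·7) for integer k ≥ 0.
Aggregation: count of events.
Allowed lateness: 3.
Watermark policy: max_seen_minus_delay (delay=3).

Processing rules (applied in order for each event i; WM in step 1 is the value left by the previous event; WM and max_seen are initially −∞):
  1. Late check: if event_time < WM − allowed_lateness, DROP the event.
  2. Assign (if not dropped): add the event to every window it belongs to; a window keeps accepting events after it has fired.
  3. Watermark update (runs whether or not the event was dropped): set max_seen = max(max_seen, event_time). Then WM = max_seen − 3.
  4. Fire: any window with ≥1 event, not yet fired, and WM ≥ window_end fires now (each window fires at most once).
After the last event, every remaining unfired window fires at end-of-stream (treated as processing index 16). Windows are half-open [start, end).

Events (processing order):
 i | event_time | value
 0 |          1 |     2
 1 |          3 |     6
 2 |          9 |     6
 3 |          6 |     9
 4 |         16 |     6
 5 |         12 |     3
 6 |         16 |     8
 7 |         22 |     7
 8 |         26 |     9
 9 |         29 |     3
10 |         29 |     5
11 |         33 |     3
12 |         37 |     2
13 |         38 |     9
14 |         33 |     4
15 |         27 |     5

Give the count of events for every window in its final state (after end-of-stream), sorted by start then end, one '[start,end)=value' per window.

i=0 t=1 v=2: → [0,7); WM=-2
i=1 t=3 v=6: → [0,7); WM=0
i=2 t=9 v=6: → [7,14); WM=6
i=3 t=6 v=9: → [0,7); WM=6
i=4 t=16 v=6: → [14,21); WM=13; [0,7) fires=3
i=5 t=12 v=3: → [7,14); WM=13
i=6 t=16 v=8: → [14,21); WM=13
i=7 t=22 v=7: → [21,28); WM=19; [7,14) fires=2
i=8 t=26 v=9: → [21,28); WM=23; [14,21) fires=2
i=9 t=29 v=3: → [28,35); WM=26
i=10 t=29 v=5: → [28,35); WM=26
i=11 t=33 v=3: → [28,35); WM=30; [21,28) fires=2
i=12 t=37 v=2: → [35,42); WM=34
i=13 t=38 v=9: → [35,42); WM=35; [28,35) fires=3
i=14 t=33 v=4: → [28,35); WM=35
i=15 t=27 v=5: DROP (t<35-3); WM=35

[0,7)=3 [7,14)=2 [14,21)=2 [21,28)=2 [28,35)=4 [35,42)=2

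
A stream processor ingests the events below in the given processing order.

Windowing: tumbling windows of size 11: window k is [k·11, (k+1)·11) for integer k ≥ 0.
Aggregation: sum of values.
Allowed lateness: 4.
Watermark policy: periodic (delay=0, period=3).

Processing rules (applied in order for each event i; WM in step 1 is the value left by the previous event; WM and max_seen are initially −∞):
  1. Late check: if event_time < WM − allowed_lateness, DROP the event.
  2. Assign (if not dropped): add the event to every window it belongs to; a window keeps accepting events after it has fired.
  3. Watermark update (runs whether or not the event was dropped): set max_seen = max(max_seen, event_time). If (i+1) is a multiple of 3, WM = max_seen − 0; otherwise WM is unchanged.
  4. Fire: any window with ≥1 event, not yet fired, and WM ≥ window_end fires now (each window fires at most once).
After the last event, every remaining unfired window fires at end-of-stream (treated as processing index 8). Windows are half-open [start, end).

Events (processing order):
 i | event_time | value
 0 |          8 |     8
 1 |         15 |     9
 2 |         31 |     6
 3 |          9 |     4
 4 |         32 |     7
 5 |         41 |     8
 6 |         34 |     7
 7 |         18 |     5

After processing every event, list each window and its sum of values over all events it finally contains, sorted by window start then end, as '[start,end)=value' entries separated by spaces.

[0,11)=8 [11,22)=9 [22,33)=13 [33,44)=8

i=0 t=8 v=8: → [0,11); WM=−∞
i=1 t=15 v=9: → [11,22); WM=−∞
i=2 t=31 v=6: → [22,33); WM=31; [0,11) fires=8 [11,22) fires=9
i=3 t=9 v=4: DROP (t<31-4); WM=31
i=4 t=32 v=7: → [22,33); WM=31
i=5 t=41 v=8: → [33,44); WM=41; [22,33) fires=13
i=6 t=34 v=7: DROP (t<41-4); WM=41
i=7 t=18 v=5: DROP (t<41-4); WM=41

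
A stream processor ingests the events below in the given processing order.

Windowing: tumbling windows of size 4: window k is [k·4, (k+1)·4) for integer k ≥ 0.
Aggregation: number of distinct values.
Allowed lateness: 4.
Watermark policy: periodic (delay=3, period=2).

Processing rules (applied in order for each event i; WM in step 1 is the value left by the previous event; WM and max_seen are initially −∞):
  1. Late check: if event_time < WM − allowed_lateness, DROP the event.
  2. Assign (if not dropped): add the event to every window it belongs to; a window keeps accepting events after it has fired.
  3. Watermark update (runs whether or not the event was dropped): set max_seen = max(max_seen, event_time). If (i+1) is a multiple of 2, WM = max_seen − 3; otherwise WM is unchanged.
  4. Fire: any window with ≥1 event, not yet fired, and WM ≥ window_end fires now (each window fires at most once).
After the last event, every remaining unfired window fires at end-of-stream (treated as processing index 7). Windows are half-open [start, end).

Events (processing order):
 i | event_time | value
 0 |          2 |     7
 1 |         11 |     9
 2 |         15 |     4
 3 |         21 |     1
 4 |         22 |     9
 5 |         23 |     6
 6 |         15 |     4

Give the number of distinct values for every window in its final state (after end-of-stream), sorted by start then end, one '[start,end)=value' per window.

[0,4)=1 [8,12)=1 [12,16)=1 [20,24)=3

i=0 t=2 v=7: → [0,4); WM=−∞
i=1 t=11 v=9: → [8,12); WM=8; [0,4) fires=1
i=2 t=15 v=4: → [12,16); WM=8
i=3 t=21 v=1: → [20,24); WM=18; [8,12) fires=1 [12,16) fires=1
i=4 t=22 v=9: → [20,24); WM=18
i=5 t=23 v=6: → [20,24); WM=20
i=6 t=15 v=4: DROP (t<20-4); WM=20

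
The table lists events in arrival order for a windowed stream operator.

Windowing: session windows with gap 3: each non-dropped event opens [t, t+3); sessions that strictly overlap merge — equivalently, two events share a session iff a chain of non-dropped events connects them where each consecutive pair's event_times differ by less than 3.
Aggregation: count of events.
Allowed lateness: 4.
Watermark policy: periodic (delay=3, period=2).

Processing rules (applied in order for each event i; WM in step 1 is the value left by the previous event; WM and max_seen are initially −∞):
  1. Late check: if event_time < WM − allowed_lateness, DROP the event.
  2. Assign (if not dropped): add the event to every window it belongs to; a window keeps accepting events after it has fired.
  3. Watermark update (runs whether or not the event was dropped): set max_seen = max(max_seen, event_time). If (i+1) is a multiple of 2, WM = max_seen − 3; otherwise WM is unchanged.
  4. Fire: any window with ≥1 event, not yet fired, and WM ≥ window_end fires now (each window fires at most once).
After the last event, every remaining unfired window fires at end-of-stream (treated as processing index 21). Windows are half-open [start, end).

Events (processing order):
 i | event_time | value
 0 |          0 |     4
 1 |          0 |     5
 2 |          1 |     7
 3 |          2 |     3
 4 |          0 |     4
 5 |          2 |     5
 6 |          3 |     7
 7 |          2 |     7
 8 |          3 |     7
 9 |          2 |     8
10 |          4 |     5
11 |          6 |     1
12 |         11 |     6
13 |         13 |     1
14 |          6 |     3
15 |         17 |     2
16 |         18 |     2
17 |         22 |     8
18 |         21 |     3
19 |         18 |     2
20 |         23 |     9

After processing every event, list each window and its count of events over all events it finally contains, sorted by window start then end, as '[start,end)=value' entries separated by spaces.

[0,9)=13 [11,16)=2 [17,21)=3 [21,26)=3

i=0 t=0 v=4: → [0,3); WM=−∞
i=1 t=0 v=5: → [0,3); WM=-3
i=2 t=1 v=7: → [0,4); WM=-3
i=3 t=2 v=3: → [0,5); WM=-1
i=4 t=0 v=4: → [0,5); WM=-1
i=5 t=2 v=5: → [0,5); WM=-1
i=6 t=3 v=7: → [0,6); WM=-1
i=7 t=2 v=7: → [0,6); WM=0
i=8 t=3 v=7: → [0,6); WM=0
i=9 t=2 v=8: → [0,6); WM=0
i=10 t=4 v=5: → [0,7); WM=0
i=11 t=6 v=1: → [0,9); WM=3
i=12 t=11 v=6: → [11,14); WM=3
i=13 t=13 v=1: → [11,16); WM=10
i=14 t=6 v=3: → [0,9); WM=10
i=15 t=17 v=2: → [17,20); WM=14
i=16 t=18 v=2: → [17,21); WM=14
i=17 t=22 v=8: → [22,25); WM=19
i=18 t=21 v=3: → [21,25); WM=19
i=19 t=18 v=2: → [17,21); WM=19
i=20 t=23 v=9: → [21,26); WM=19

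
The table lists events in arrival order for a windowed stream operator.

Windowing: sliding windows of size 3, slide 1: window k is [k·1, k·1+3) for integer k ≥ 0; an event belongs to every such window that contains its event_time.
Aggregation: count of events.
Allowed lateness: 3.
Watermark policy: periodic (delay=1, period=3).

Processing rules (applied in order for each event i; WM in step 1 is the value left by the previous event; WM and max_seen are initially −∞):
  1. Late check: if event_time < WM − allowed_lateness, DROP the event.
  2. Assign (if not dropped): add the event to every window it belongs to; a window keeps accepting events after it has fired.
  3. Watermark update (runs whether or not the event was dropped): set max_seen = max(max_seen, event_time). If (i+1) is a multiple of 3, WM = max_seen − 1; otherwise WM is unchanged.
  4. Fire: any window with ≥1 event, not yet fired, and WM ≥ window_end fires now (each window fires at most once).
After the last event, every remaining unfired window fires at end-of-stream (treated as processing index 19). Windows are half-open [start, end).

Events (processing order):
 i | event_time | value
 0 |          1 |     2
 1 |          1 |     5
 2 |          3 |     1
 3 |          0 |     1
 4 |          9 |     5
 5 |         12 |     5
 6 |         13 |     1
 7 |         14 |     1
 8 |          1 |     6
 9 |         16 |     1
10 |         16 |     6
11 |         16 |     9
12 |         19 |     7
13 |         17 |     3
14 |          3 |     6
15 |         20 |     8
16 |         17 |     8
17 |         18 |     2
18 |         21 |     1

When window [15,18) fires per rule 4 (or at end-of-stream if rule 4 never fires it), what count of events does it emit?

i=0 t=1 v=2: → [1,4),[0,3); WM=−∞
i=1 t=1 v=5: → [1,4),[0,3); WM=−∞
i=2 t=3 v=1: → [3,6),[2,5),[1,4); WM=2
i=3 t=0 v=1: → [0,3); WM=2
i=4 t=9 v=5: → [9,12),[8,11),[7,10); WM=2
i=5 t=12 v=5: → [12,15),[11,14),[10,13); WM=11; [0,3) fires=3 [1,4) fires=3 [2,5) fires=1 [3,6) fires=1 [7,10) fires=1 [8,11) fires=1
i=6 t=13 v=1: → [13,16),[12,15),[11,14); WM=11
i=7 t=14 v=1: → [14,17),[13,16),[12,15); WM=11
i=8 t=1 v=6: DROP (t<11-3); WM=13; [9,12) fires=1 [10,13) fires=1
i=9 t=16 v=1: → [16,19),[15,18),[14,17); WM=13
i=10 t=16 v=6: → [16,19),[15,18),[14,17); WM=13
i=11 t=16 v=9: → [16,19),[15,18),[14,17); WM=15; [11,14) fires=2 [12,15) fires=3
i=12 t=19 v=7: → [19,22),[18,21),[17,20); WM=15
i=13 t=17 v=3: → [17,20),[16,19),[15,18); WM=15
i=14 t=3 v=6: DROP (t<15-3); WM=18; [13,16) fires=2 [14,17) fires=4 [15,18) fires=4
i=15 t=20 v=8: → [20,23),[19,22),[18,21); WM=18
i=16 t=17 v=8: → [17,20),[16,19),[15,18); WM=18
i=17 t=18 v=2: → [18,21),[17,20),[16,19); WM=19; [16,19) fires=6
i=18 t=21 v=1: → [21,24),[20,23),[19,22); WM=19

4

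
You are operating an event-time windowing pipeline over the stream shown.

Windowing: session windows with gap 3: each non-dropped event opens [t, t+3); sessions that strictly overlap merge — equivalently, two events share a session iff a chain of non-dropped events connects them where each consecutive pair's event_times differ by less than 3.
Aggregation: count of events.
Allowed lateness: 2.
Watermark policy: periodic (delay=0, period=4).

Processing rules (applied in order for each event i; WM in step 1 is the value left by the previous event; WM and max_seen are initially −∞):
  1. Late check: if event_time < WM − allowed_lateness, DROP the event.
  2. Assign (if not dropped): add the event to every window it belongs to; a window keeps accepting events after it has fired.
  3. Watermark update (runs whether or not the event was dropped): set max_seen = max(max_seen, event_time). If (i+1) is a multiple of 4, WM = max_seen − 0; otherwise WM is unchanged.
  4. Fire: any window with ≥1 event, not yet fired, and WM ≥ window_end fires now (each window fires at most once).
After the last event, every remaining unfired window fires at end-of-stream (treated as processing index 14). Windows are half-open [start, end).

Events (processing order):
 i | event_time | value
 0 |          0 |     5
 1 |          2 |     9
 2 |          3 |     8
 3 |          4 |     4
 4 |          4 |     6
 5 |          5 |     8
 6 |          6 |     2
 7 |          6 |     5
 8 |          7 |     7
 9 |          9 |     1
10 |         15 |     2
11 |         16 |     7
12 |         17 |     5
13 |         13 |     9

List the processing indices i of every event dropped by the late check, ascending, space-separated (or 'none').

13

i=0 t=0 v=5: → [0,3); WM=−∞
i=1 t=2 v=9: → [0,5); WM=−∞
i=2 t=3 v=8: → [0,6); WM=−∞
i=3 t=4 v=4: → [0,7); WM=4
i=4 t=4 v=6: → [0,7); WM=4
i=5 t=5 v=8: → [0,8); WM=4
i=6 t=6 v=2: → [0,9); WM=4
i=7 t=6 v=5: → [0,9); WM=6
i=8 t=7 v=7: → [0,10); WM=6
i=9 t=9 v=1: → [0,12); WM=6
i=10 t=15 v=2: → [15,18); WM=6
i=11 t=16 v=7: → [15,19); WM=16
i=12 t=17 v=5: → [15,20); WM=16
i=13 t=13 v=9: DROP (t<16-2); WM=16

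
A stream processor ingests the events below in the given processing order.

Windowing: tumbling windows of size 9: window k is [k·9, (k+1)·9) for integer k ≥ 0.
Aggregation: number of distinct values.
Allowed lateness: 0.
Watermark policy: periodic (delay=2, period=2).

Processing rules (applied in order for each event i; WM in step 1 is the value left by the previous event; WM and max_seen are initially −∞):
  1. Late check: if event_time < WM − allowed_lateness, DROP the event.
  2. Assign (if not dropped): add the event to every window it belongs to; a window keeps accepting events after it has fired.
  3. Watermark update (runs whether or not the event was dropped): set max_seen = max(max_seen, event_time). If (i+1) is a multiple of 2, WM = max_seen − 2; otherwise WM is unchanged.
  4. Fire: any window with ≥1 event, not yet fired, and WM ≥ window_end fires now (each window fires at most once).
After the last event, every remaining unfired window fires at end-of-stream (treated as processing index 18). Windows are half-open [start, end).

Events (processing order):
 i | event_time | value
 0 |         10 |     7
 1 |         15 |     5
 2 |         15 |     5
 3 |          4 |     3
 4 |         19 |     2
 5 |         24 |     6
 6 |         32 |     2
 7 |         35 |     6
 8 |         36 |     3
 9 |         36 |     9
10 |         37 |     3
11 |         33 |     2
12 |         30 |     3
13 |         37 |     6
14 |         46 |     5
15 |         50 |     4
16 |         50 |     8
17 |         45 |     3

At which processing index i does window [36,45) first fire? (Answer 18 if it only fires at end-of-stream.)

15

i=0 t=10 v=7: → [9,18); WM=−∞
i=1 t=15 v=5: → [9,18); WM=13
i=2 t=15 v=5: → [9,18); WM=13
i=3 t=4 v=3: DROP (t<13-0); WM=13
i=4 t=19 v=2: → [18,27); WM=13
i=5 t=24 v=6: → [18,27); WM=22; [9,18) fires=2
i=6 t=32 v=2: → [27,36); WM=22
i=7 t=35 v=6: → [27,36); WM=33; [18,27) fires=2
i=8 t=36 v=3: → [36,45); WM=33
i=9 t=36 v=9: → [36,45); WM=34
i=10 t=37 v=3: → [36,45); WM=34
i=11 t=33 v=2: DROP (t<34-0); WM=35
i=12 t=30 v=3: DROP (t<35-0); WM=35
i=13 t=37 v=6: → [36,45); WM=35
i=14 t=46 v=5: → [45,54); WM=35
i=15 t=50 v=4: → [45,54); WM=48; [27,36) fires=2 [36,45) fires=3
i=16 t=50 v=8: → [45,54); WM=48
i=17 t=45 v=3: DROP (t<48-0); WM=48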